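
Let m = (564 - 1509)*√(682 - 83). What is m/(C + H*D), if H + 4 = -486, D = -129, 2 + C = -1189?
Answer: -35*√599/2297 ≈ -0.37292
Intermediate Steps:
C = -1191 (C = -2 - 1189 = -1191)
H = -490 (H = -4 - 486 = -490)
m = -945*√599 ≈ -23128.
m/(C + H*D) = (-945*√599)/(-1191 - 490*(-129)) = (-945*√599)/(-1191 + 63210) = -945*√599/62019 = -945*√599*(1/62019) = -35*√599/2297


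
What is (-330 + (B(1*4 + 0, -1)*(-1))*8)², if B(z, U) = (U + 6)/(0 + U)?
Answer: 84100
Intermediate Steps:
B(z, U) = (6 + U)/U
(-330 + (B(1*4 + 0, -1)*(-1))*8)² = (-330 + (((6 - 1)/(-1))*(-1))*8)² = (-330 + (-1*5*(-1))*8)² = (-330 - 5*(-1)*8)² = (-330 + 5*8)² = (-330 + 40)² = (-290)² = 84100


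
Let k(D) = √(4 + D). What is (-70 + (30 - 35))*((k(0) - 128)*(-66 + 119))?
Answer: 500850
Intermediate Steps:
(-70 + (30 - 35))*((k(0) - 128)*(-66 + 119)) = (-70 + (30 - 35))*((√(4 + 0) - 128)*(-66 + 119)) = (-70 - 5)*((√4 - 128)*53) = -75*(2 - 128)*53 = -(-9450)*53 = -75*(-6678) = 500850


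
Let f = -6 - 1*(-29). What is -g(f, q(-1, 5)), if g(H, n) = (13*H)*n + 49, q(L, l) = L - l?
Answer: 1745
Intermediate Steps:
f = 23 (f = -6 + 29 = 23)
g(H, n) = 49 + 13*H*n (g(H, n) = 13*H*n + 49 = 49 + 13*H*n)
-g(f, q(-1, 5)) = -(49 + 13*23*(-1 - 1*5)) = -(49 + 13*23*(-1 - 5)) = -(49 + 13*23*(-6)) = -(49 - 1794) = -1*(-1745) = 1745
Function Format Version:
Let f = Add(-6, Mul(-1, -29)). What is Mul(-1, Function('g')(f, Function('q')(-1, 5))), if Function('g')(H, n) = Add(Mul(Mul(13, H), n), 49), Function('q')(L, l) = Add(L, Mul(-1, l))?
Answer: 1745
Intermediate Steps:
f = 23 (f = Add(-6, 29) = 23)
Function('g')(H, n) = Add(49, Mul(13, H, n)) (Function('g')(H, n) = Add(Mul(13, H, n), 49) = Add(49, Mul(13, H, n)))
Mul(-1, Function('g')(f, Function('q')(-1, 5))) = Mul(-1, Add(49, Mul(13, 23, Add(-1, Mul(-1, 5))))) = Mul(-1, Add(49, Mul(13, 23, Add(-1, -5)))) = Mul(-1, Add(49, Mul(13, 23, -6))) = Mul(-1, Add(49, -1794)) = Mul(-1, -1745) = 1745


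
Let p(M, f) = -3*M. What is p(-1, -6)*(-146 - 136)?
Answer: -846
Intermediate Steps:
p(-1, -6)*(-146 - 136) = (-3*(-1))*(-146 - 136) = 3*(-282) = -846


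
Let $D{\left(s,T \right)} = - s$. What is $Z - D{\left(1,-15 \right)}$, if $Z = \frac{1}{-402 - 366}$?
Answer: $\frac{767}{768} \approx 0.9987$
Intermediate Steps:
$Z = - \frac{1}{768}$ ($Z = \frac{1}{-768} = - \frac{1}{768} \approx -0.0013021$)
$Z - D{\left(1,-15 \right)} = - \frac{1}{768} - \left(-1\right) 1 = - \frac{1}{768} - -1 = - \frac{1}{768} + 1 = \frac{767}{768}$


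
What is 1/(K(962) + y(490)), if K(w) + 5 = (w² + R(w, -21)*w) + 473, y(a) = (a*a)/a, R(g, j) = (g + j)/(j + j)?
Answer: 21/19001821 ≈ 1.1052e-6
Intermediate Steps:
R(g, j) = (g + j)/(2*j) (R(g, j) = (g + j)/((2*j)) = (g + j)*(1/(2*j)) = (g + j)/(2*j))
y(a) = a (y(a) = a²/a = a)
K(w) = 468 + w² + w*(½ - w/42) (K(w) = -5 + ((w² + ((½)*(w - 21)/(-21))*w) + 473) = -5 + ((w² + ((½)*(-1/21)*(-21 + w))*w) + 473) = -5 + ((w² + (½ - w/42)*w) + 473) = -5 + ((w² + w*(½ - w/42)) + 473) = -5 + (473 + w² + w*(½ - w/42)) = 468 + w² + w*(½ - w/42))
1/(K(962) + y(490)) = 1/((468 + (½)*962 + (41/42)*962²) + 490) = 1/((468 + 481 + (41/42)*925444) + 490) = 1/((468 + 481 + 18971602/21) + 490) = 1/(18991531/21 + 490) = 1/(19001821/21) = 21/19001821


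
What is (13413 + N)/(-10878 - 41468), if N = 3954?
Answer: -2481/7478 ≈ -0.33177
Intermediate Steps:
(13413 + N)/(-10878 - 41468) = (13413 + 3954)/(-10878 - 41468) = 17367/(-52346) = 17367*(-1/52346) = -2481/7478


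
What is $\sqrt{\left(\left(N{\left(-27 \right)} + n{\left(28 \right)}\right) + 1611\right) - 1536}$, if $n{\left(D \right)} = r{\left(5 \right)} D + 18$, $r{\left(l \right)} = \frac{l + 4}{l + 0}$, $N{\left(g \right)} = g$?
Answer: $\frac{\sqrt{2910}}{5} \approx 10.789$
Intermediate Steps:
$r{\left(l \right)} = \frac{4 + l}{l}$
$n{\left(D \right)} = 18 + \frac{9 D}{5}$ ($n{\left(D \right)} = \frac{4 + 5}{5} D + 18 = \frac{1}{5} \cdot 9 D + 18 = \frac{9 D}{5} + 18 = 18 + \frac{9 D}{5}$)
$\sqrt{\left(\left(N{\left(-27 \right)} + n{\left(28 \right)}\right) + 1611\right) - 1536} = \sqrt{\left(\left(-27 + \left(18 + \frac{9}{5} \cdot 28\right)\right) + 1611\right) - 1536} = \sqrt{\left(\left(-27 + \left(18 + \frac{252}{5}\right)\right) + 1611\right) - 1536} = \sqrt{\left(\left(-27 + \frac{342}{5}\right) + 1611\right) - 1536} = \sqrt{\left(\frac{207}{5} + 1611\right) - 1536} = \sqrt{\frac{8262}{5} - 1536} = \sqrt{\frac{582}{5}} = \frac{\sqrt{2910}}{5}$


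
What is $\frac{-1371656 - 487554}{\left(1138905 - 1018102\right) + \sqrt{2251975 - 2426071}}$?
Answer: $- \frac{44919629126}{2918707781} + \frac{4462104 i \sqrt{1209}}{2918707781} \approx -15.39 + 0.053157 i$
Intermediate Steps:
$\frac{-1371656 - 487554}{\left(1138905 - 1018102\right) + \sqrt{2251975 - 2426071}} = - \frac{1859210}{120803 + \sqrt{-174096}} = - \frac{1859210}{120803 + 12 i \sqrt{1209}}$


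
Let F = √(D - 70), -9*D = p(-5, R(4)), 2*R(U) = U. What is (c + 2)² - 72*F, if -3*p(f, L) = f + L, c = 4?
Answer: 36 - 24*I*√631 ≈ 36.0 - 602.87*I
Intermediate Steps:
R(U) = U/2
p(f, L) = -L/3 - f/3 (p(f, L) = -(f + L)/3 = -(L + f)/3 = -L/3 - f/3)
D = -⅑ (D = -(-4/6 - ⅓*(-5))/9 = -(-⅓*2 + 5/3)/9 = -(-⅔ + 5/3)/9 = -⅑*1 = -⅑ ≈ -0.11111)
F = I*√631/3 (F = √(-⅑ - 70) = √(-631/9) = I*√631/3 ≈ 8.3732*I)
(c + 2)² - 72*F = (4 + 2)² - 24*I*√631 = 6² - 24*I*√631 = 36 - 24*I*√631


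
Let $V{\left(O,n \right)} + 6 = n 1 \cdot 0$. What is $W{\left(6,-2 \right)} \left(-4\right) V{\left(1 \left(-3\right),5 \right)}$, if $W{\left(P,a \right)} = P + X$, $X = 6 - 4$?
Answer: $192$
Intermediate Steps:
$X = 2$ ($X = 6 - 4 = 2$)
$V{\left(O,n \right)} = -6$ ($V{\left(O,n \right)} = -6 + n 1 \cdot 0 = -6 + n 0 = -6 + 0 = -6$)
$W{\left(P,a \right)} = 2 + P$ ($W{\left(P,a \right)} = P + 2 = 2 + P$)
$W{\left(6,-2 \right)} \left(-4\right) V{\left(1 \left(-3\right),5 \right)} = \left(2 + 6\right) \left(-4\right) \left(-6\right) = 8 \left(-4\right) \left(-6\right) = \left(-32\right) \left(-6\right) = 192$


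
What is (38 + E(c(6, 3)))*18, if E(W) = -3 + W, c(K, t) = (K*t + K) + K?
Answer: 1170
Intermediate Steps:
c(K, t) = 2*K + K*t (c(K, t) = (K + K*t) + K = 2*K + K*t)
(38 + E(c(6, 3)))*18 = (38 + (-3 + 6*(2 + 3)))*18 = (38 + (-3 + 6*5))*18 = (38 + (-3 + 30))*18 = (38 + 27)*18 = 65*18 = 1170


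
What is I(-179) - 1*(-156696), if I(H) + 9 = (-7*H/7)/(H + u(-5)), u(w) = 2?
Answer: 27733420/177 ≈ 1.5669e+5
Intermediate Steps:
I(H) = -9 - H/(2 + H) (I(H) = -9 + (-7*H/7)/(H + 2) = -9 + (-7*H/7)/(2 + H) = -9 + (-H)/(2 + H) = -9 - H/(2 + H))
I(-179) - 1*(-156696) = 2*(-9 - 5*(-179))/(2 - 179) - 1*(-156696) = 2*(-9 + 895)/(-177) + 156696 = 2*(-1/177)*886 + 156696 = -1772/177 + 156696 = 27733420/177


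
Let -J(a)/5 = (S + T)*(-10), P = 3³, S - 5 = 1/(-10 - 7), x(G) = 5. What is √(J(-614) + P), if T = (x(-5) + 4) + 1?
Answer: √223703/17 ≈ 27.822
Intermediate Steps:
S = 84/17 (S = 5 + 1/(-10 - 7) = 5 + 1/(-17) = 5 - 1/17 = 84/17 ≈ 4.9412)
P = 27
T = 10 (T = (5 + 4) + 1 = 9 + 1 = 10)
J(a) = 12700/17 (J(a) = -5*(84/17 + 10)*(-10) = -1270*(-10)/17 = -5*(-2540/17) = 12700/17)
√(J(-614) + P) = √(12700/17 + 27) = √(13159/17) = √223703/17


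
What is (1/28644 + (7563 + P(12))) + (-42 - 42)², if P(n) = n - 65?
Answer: 417228505/28644 ≈ 14566.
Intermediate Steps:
P(n) = -65 + n
(1/28644 + (7563 + P(12))) + (-42 - 42)² = (1/28644 + (7563 + (-65 + 12))) + (-42 - 42)² = (1/28644 + (7563 - 53)) + (-84)² = (1/28644 + 7510) + 7056 = 215116441/28644 + 7056 = 417228505/28644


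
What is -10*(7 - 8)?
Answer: 10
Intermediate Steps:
-10*(7 - 8) = -10*(-1) = 10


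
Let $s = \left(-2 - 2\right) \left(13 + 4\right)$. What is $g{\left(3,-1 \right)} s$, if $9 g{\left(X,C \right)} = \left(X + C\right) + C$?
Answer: $- \frac{68}{9} \approx -7.5556$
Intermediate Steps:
$g{\left(X,C \right)} = \frac{X}{9} + \frac{2 C}{9}$ ($g{\left(X,C \right)} = \frac{\left(X + C\right) + C}{9} = \frac{\left(C + X\right) + C}{9} = \frac{X + 2 C}{9} = \frac{X}{9} + \frac{2 C}{9}$)
$s = -68$ ($s = \left(-4\right) 17 = -68$)
$g{\left(3,-1 \right)} s = \left(\frac{1}{9} \cdot 3 + \frac{2}{9} \left(-1\right)\right) \left(-68\right) = \left(\frac{1}{3} - \frac{2}{9}\right) \left(-68\right) = \frac{1}{9} \left(-68\right) = - \frac{68}{9}$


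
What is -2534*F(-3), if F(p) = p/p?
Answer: -2534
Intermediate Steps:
F(p) = 1
-2534*F(-3) = -2534*1 = -2534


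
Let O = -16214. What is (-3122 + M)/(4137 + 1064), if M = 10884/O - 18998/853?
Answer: -21748134874/35966324471 ≈ -0.60468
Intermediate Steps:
M = -158658812/6915271 (M = 10884/(-16214) - 18998/853 = 10884*(-1/16214) - 18998*1/853 = -5442/8107 - 18998/853 = -158658812/6915271 ≈ -22.943)
(-3122 + M)/(4137 + 1064) = (-3122 - 158658812/6915271)/(4137 + 1064) = -21748134874/6915271/5201 = -21748134874/6915271*1/5201 = -21748134874/35966324471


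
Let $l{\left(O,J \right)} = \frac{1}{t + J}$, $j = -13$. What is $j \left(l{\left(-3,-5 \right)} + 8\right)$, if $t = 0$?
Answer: $- \frac{507}{5} \approx -101.4$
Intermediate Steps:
$l{\left(O,J \right)} = \frac{1}{J}$ ($l{\left(O,J \right)} = \frac{1}{0 + J} = \frac{1}{J}$)
$j \left(l{\left(-3,-5 \right)} + 8\right) = - 13 \left(\frac{1}{-5} + 8\right) = - 13 \left(- \frac{1}{5} + 8\right) = \left(-13\right) \frac{39}{5} = - \frac{507}{5}$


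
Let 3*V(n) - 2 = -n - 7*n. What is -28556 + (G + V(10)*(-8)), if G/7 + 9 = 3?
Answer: -28390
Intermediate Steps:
V(n) = 2/3 - 8*n/3 (V(n) = 2/3 + (-n - 7*n)/3 = 2/3 + (-8*n)/3 = 2/3 - 8*n/3)
G = -42 (G = -63 + 7*3 = -63 + 21 = -42)
-28556 + (G + V(10)*(-8)) = -28556 + (-42 + (2/3 - 8/3*10)*(-8)) = -28556 + (-42 + (2/3 - 80/3)*(-8)) = -28556 + (-42 - 26*(-8)) = -28556 + (-42 + 208) = -28556 + 166 = -28390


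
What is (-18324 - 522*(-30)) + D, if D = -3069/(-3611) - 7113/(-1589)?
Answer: -15255147972/5737879 ≈ -2658.7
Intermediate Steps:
D = 30561684/5737879 (D = -3069*(-1/3611) - 7113*(-1/1589) = 3069/3611 + 7113/1589 = 30561684/5737879 ≈ 5.3263)
(-18324 - 522*(-30)) + D = (-18324 - 522*(-30)) + 30561684/5737879 = (-18324 + 15660) + 30561684/5737879 = -2664 + 30561684/5737879 = -15255147972/5737879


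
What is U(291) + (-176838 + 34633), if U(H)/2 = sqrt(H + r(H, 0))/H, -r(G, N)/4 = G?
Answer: -142205 + 2*I*sqrt(97)/97 ≈ -1.4221e+5 + 0.20307*I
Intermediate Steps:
r(G, N) = -4*G
U(H) = 2*sqrt(3)*sqrt(-H)/H (U(H) = 2*(sqrt(H - 4*H)/H) = 2*(sqrt(-3*H)/H) = 2*((sqrt(3)*sqrt(-H))/H) = 2*(sqrt(3)*sqrt(-H)/H) = 2*sqrt(3)*sqrt(-H)/H)
U(291) + (-176838 + 34633) = -2*sqrt(3)/sqrt(-1*291) + (-176838 + 34633) = -2*sqrt(3)/sqrt(-291) - 142205 = -2*sqrt(3)*(-I*sqrt(291)/291) - 142205 = 2*I*sqrt(97)/97 - 142205 = -142205 + 2*I*sqrt(97)/97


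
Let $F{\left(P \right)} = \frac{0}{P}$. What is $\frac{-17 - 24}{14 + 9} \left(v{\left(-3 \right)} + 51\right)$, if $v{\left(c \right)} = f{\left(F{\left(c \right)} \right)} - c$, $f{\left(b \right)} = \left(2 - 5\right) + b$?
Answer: $- \frac{2091}{23} \approx -90.913$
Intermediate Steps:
$F{\left(P \right)} = 0$
$f{\left(b \right)} = -3 + b$
$v{\left(c \right)} = -3 - c$ ($v{\left(c \right)} = \left(-3 + 0\right) - c = -3 - c$)
$\frac{-17 - 24}{14 + 9} \left(v{\left(-3 \right)} + 51\right) = \frac{-17 - 24}{14 + 9} \left(\left(-3 - -3\right) + 51\right) = - \frac{41}{23} \left(\left(-3 + 3\right) + 51\right) = \left(-41\right) \frac{1}{23} \left(0 + 51\right) = \left(- \frac{41}{23}\right) 51 = - \frac{2091}{23}$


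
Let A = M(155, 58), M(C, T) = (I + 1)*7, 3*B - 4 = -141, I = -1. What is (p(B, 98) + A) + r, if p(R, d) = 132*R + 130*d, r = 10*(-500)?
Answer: 1712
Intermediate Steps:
r = -5000
B = -137/3 (B = 4/3 + (1/3)*(-141) = 4/3 - 47 = -137/3 ≈ -45.667)
M(C, T) = 0 (M(C, T) = (-1 + 1)*7 = 0*7 = 0)
p(R, d) = 130*d + 132*R
A = 0
(p(B, 98) + A) + r = ((130*98 + 132*(-137/3)) + 0) - 5000 = ((12740 - 6028) + 0) - 5000 = (6712 + 0) - 5000 = 6712 - 5000 = 1712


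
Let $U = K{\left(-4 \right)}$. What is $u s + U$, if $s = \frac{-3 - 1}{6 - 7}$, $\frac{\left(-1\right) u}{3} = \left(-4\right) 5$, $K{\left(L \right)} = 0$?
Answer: $240$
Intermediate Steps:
$U = 0$
$u = 60$ ($u = - 3 \left(\left(-4\right) 5\right) = \left(-3\right) \left(-20\right) = 60$)
$s = 4$ ($s = - \frac{4}{-1} = \left(-4\right) \left(-1\right) = 4$)
$u s + U = 60 \cdot 4 + 0 = 240 + 0 = 240$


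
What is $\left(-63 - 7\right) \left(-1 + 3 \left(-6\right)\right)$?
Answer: $1330$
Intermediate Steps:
$\left(-63 - 7\right) \left(-1 + 3 \left(-6\right)\right) = - 70 \left(-1 - 18\right) = \left(-70\right) \left(-19\right) = 1330$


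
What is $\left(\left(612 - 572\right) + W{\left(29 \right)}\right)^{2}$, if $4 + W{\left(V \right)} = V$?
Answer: $4225$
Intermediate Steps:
$W{\left(V \right)} = -4 + V$
$\left(\left(612 - 572\right) + W{\left(29 \right)}\right)^{2} = \left(\left(612 - 572\right) + \left(-4 + 29\right)\right)^{2} = \left(40 + 25\right)^{2} = 65^{2} = 4225$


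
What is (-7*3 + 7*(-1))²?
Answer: 784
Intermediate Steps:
(-7*3 + 7*(-1))² = (-21 - 7)² = (-28)² = 784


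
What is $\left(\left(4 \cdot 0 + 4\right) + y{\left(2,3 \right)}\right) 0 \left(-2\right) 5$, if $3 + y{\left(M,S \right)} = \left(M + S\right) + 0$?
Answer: $0$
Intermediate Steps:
$y{\left(M,S \right)} = -3 + M + S$ ($y{\left(M,S \right)} = -3 + \left(\left(M + S\right) + 0\right) = -3 + \left(M + S\right) = -3 + M + S$)
$\left(\left(4 \cdot 0 + 4\right) + y{\left(2,3 \right)}\right) 0 \left(-2\right) 5 = \left(\left(4 \cdot 0 + 4\right) + \left(-3 + 2 + 3\right)\right) 0 \left(-2\right) 5 = \left(\left(0 + 4\right) + 2\right) 0 \cdot 5 = \left(4 + 2\right) 0 = 6 \cdot 0 = 0$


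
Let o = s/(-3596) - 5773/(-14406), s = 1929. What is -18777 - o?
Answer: -486358113943/25901988 ≈ -18777.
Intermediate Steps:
o = -3514733/25901988 (o = 1929/(-3596) - 5773/(-14406) = 1929*(-1/3596) - 5773*(-1/14406) = -1929/3596 + 5773/14406 = -3514733/25901988 ≈ -0.13569)
-18777 - o = -18777 - 1*(-3514733/25901988) = -18777 + 3514733/25901988 = -486358113943/25901988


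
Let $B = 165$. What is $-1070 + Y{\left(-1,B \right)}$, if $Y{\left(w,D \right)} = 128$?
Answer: $-942$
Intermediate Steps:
$-1070 + Y{\left(-1,B \right)} = -1070 + 128 = -942$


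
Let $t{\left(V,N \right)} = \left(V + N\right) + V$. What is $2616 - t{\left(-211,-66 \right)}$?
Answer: $3104$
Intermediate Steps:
$t{\left(V,N \right)} = N + 2 V$ ($t{\left(V,N \right)} = \left(N + V\right) + V = N + 2 V$)
$2616 - t{\left(-211,-66 \right)} = 2616 - \left(-66 + 2 \left(-211\right)\right) = 2616 - \left(-66 - 422\right) = 2616 - -488 = 2616 + 488 = 3104$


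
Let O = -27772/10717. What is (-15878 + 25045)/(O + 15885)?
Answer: 98242739/170211773 ≈ 0.57718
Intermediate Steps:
O = -27772/10717 (O = -27772*1/10717 = -27772/10717 ≈ -2.5914)
(-15878 + 25045)/(O + 15885) = (-15878 + 25045)/(-27772/10717 + 15885) = 9167/(170211773/10717) = 9167*(10717/170211773) = 98242739/170211773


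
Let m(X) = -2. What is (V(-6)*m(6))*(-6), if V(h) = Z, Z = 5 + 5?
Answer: 120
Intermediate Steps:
Z = 10
V(h) = 10
(V(-6)*m(6))*(-6) = (10*(-2))*(-6) = -20*(-6) = 120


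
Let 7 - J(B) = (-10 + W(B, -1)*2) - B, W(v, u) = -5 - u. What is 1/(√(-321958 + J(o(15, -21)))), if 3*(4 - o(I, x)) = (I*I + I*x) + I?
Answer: -I*√20119/80476 ≈ -0.0017625*I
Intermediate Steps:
o(I, x) = 4 - I/3 - I²/3 - I*x/3 (o(I, x) = 4 - ((I*I + I*x) + I)/3 = 4 - ((I² + I*x) + I)/3 = 4 - (I + I² + I*x)/3 = 4 + (-I/3 - I²/3 - I*x/3) = 4 - I/3 - I²/3 - I*x/3)
J(B) = 25 + B (J(B) = 7 - ((-10 + (-5 - 1*(-1))*2) - B) = 7 - ((-10 + (-5 + 1)*2) - B) = 7 - ((-10 - 4*2) - B) = 7 - ((-10 - 8) - B) = 7 - (-18 - B) = 7 + (18 + B) = 25 + B)
1/(√(-321958 + J(o(15, -21)))) = 1/(√(-321958 + (25 + (4 - ⅓*15 - ⅓*15² - ⅓*15*(-21))))) = 1/(√(-321958 + (25 + (4 - 5 - ⅓*225 + 105)))) = 1/(√(-321958 + (25 + (4 - 5 - 75 + 105)))) = 1/(√(-321958 + (25 + 29))) = 1/(√(-321958 + 54)) = 1/(√(-321904)) = 1/(4*I*√20119) = -I*√20119/80476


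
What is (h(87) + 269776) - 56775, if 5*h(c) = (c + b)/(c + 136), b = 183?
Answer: 47499277/223 ≈ 2.1300e+5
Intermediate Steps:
h(c) = (183 + c)/(5*(136 + c)) (h(c) = ((c + 183)/(c + 136))/5 = ((183 + c)/(136 + c))/5 = (183 + c)/(5*(136 + c)))
(h(87) + 269776) - 56775 = ((183 + 87)/(5*(136 + 87)) + 269776) - 56775 = ((1/5)*270/223 + 269776) - 56775 = ((1/5)*(1/223)*270 + 269776) - 56775 = (54/223 + 269776) - 56775 = 60160102/223 - 56775 = 47499277/223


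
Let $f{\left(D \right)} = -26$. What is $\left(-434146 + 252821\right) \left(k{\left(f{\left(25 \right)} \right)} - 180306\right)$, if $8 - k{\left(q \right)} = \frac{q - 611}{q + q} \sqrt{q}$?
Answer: $32692534850 + \frac{8884925 i \sqrt{26}}{4} \approx 3.2693 \cdot 10^{10} + 1.1326 \cdot 10^{7} i$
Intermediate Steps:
$k{\left(q \right)} = 8 - \frac{-611 + q}{2 \sqrt{q}}$ ($k{\left(q \right)} = 8 - \frac{q - 611}{q + q} \sqrt{q} = 8 - \frac{-611 + q}{2 q} \sqrt{q} = 8 - \frac{-611 + q}{2 \sqrt{q}}$)
$\left(-434146 + 252821\right) \left(k{\left(f{\left(25 \right)} \right)} - 180306\right) = \left(-434146 + 252821\right) \left(\frac{611 - -26 + 16 \sqrt{-26}}{2 i \sqrt{26}} - 180306\right) = - 181325 \left(\frac{- \frac{i \sqrt{26}}{26} \left(611 + 26 + 16 i \sqrt{26}\right)}{2} - 180306\right) = - 181325 \left(\frac{- \frac{i \sqrt{26}}{26} \left(637 + 16 i \sqrt{26}\right)}{2} - 180306\right) = - 181325 \left(- \frac{i \sqrt{26} \left(637 + 16 i \sqrt{26}\right)}{52} - 180306\right) = - 181325 \left(-180306 - \frac{i \sqrt{26} \left(637 + 16 i \sqrt{26}\right)}{52}\right) = 32693985450 + \frac{181325 i \sqrt{26} \left(637 + 16 i \sqrt{26}\right)}{52}$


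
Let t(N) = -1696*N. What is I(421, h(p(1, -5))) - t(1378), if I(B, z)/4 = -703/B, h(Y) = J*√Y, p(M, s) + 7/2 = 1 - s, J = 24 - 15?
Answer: 983911236/421 ≈ 2.3371e+6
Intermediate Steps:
J = 9
p(M, s) = -5/2 - s (p(M, s) = -7/2 + (1 - s) = -5/2 - s)
h(Y) = 9*√Y
I(B, z) = -2812/B (I(B, z) = 4*(-703/B) = -2812/B)
I(421, h(p(1, -5))) - t(1378) = -2812/421 - (-1696)*1378 = -2812*1/421 - 1*(-2337088) = -2812/421 + 2337088 = 983911236/421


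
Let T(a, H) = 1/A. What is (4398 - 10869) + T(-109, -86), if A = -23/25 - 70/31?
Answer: -15938848/2463 ≈ -6471.3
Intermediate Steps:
A = -2463/775 (A = -23*1/25 - 70*1/31 = -23/25 - 70/31 = -2463/775 ≈ -3.1781)
T(a, H) = -775/2463 (T(a, H) = 1/(-2463/775) = -775/2463)
(4398 - 10869) + T(-109, -86) = (4398 - 10869) - 775/2463 = -6471 - 775/2463 = -15938848/2463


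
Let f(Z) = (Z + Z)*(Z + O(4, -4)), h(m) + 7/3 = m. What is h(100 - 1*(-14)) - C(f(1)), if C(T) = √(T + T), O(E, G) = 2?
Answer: 335/3 - 2*√3 ≈ 108.20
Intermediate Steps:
h(m) = -7/3 + m
f(Z) = 2*Z*(2 + Z) (f(Z) = (Z + Z)*(Z + 2) = (2*Z)*(2 + Z) = 2*Z*(2 + Z))
C(T) = √2*√T (C(T) = √(2*T) = √2*√T)
h(100 - 1*(-14)) - C(f(1)) = (-7/3 + (100 - 1*(-14))) - √2*√(2*1*(2 + 1)) = (-7/3 + (100 + 14)) - √2*√(2*1*3) = (-7/3 + 114) - √2*√6 = 335/3 - 2*√3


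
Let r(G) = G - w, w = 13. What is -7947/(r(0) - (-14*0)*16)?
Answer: 7947/13 ≈ 611.31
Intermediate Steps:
r(G) = -13 + G (r(G) = G - 1*13 = G - 13 = -13 + G)
-7947/(r(0) - (-14*0)*16) = -7947/((-13 + 0) - (-14*0)*16) = -7947/(-13 - 0*16) = -7947/(-13 - 1*0) = -7947/(-13 + 0) = -7947/(-13) = -7947*(-1/13) = 7947/13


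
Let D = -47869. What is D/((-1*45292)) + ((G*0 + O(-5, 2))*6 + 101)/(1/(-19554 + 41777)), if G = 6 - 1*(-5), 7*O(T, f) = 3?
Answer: 729730319183/317044 ≈ 2.3017e+6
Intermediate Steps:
O(T, f) = 3/7 (O(T, f) = (⅐)*3 = 3/7)
G = 11 (G = 6 + 5 = 11)
D/((-1*45292)) + ((G*0 + O(-5, 2))*6 + 101)/(1/(-19554 + 41777)) = -47869/((-1*45292)) + ((11*0 + 3/7)*6 + 101)/(1/(-19554 + 41777)) = -47869/(-45292) + ((0 + 3/7)*6 + 101)/(1/22223) = -47869*(-1/45292) + ((3/7)*6 + 101)/(1/22223) = 47869/45292 + (18/7 + 101)*22223 = 47869/45292 + (725/7)*22223 = 47869/45292 + 16111675/7 = 729730319183/317044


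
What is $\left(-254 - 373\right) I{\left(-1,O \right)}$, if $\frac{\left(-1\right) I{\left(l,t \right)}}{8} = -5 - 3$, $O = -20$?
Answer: $-40128$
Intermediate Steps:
$I{\left(l,t \right)} = 64$ ($I{\left(l,t \right)} = - 8 \left(-5 - 3\right) = \left(-8\right) \left(-8\right) = 64$)
$\left(-254 - 373\right) I{\left(-1,O \right)} = \left(-254 - 373\right) 64 = \left(-627\right) 64 = -40128$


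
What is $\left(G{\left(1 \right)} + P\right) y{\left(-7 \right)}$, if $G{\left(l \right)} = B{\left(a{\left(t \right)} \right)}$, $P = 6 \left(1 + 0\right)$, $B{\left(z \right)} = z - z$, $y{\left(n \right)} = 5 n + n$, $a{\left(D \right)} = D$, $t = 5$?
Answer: $-252$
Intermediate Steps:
$y{\left(n \right)} = 6 n$
$B{\left(z \right)} = 0$
$P = 6$ ($P = 6 \cdot 1 = 6$)
$G{\left(l \right)} = 0$
$\left(G{\left(1 \right)} + P\right) y{\left(-7 \right)} = \left(0 + 6\right) 6 \left(-7\right) = 6 \left(-42\right) = -252$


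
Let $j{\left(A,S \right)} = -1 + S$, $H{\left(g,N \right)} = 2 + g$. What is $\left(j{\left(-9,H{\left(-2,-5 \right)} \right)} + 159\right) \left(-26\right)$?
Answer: $-4108$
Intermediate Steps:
$\left(j{\left(-9,H{\left(-2,-5 \right)} \right)} + 159\right) \left(-26\right) = \left(\left(-1 + \left(2 - 2\right)\right) + 159\right) \left(-26\right) = \left(\left(-1 + 0\right) + 159\right) \left(-26\right) = \left(-1 + 159\right) \left(-26\right) = 158 \left(-26\right) = -4108$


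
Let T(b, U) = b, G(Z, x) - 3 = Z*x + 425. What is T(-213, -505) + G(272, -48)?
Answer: -12841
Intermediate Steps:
G(Z, x) = 428 + Z*x (G(Z, x) = 3 + (Z*x + 425) = 3 + (425 + Z*x) = 428 + Z*x)
T(-213, -505) + G(272, -48) = -213 + (428 + 272*(-48)) = -213 + (428 - 13056) = -213 - 12628 = -12841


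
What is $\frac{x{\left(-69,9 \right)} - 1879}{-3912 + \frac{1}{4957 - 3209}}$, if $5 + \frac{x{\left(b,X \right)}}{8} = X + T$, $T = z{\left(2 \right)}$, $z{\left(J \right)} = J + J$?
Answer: $\frac{634524}{1367635} \approx 0.46396$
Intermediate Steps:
$z{\left(J \right)} = 2 J$
$T = 4$ ($T = 2 \cdot 2 = 4$)
$x{\left(b,X \right)} = -8 + 8 X$ ($x{\left(b,X \right)} = -40 + 8 \left(X + 4\right) = -40 + 8 \left(4 + X\right) = -40 + \left(32 + 8 X\right) = -8 + 8 X$)
$\frac{x{\left(-69,9 \right)} - 1879}{-3912 + \frac{1}{4957 - 3209}} = \frac{\left(-8 + 8 \cdot 9\right) - 1879}{-3912 + \frac{1}{4957 - 3209}} = \frac{\left(-8 + 72\right) - 1879}{-3912 + \frac{1}{1748}} = \frac{64 - 1879}{-3912 + \frac{1}{1748}} = - \frac{1815}{- \frac{6838175}{1748}} = \left(-1815\right) \left(- \frac{1748}{6838175}\right) = \frac{634524}{1367635}$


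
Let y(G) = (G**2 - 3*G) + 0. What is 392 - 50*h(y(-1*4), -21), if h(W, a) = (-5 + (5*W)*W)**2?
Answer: -766360858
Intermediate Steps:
y(G) = G**2 - 3*G
h(W, a) = (-5 + 5*W**2)**2
392 - 50*h(y(-1*4), -21) = 392 - 1250*(-1 + ((-1*4)*(-3 - 1*4))**2)**2 = 392 - 1250*(-1 + (-4*(-3 - 4))**2)**2 = 392 - 1250*(-1 + (-4*(-7))**2)**2 = 392 - 1250*(-1 + 28**2)**2 = 392 - 1250*(-1 + 784)**2 = 392 - 1250*783**2 = 392 - 1250*613089 = 392 - 50*15327225 = 392 - 766361250 = -766360858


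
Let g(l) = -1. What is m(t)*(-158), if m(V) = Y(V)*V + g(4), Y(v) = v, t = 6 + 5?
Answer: -18960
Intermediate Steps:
t = 11
m(V) = -1 + V² (m(V) = V*V - 1 = V² - 1 = -1 + V²)
m(t)*(-158) = (-1 + 11²)*(-158) = (-1 + 121)*(-158) = 120*(-158) = -18960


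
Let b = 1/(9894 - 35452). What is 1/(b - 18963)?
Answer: -25558/484656355 ≈ -5.2734e-5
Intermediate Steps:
b = -1/25558 (b = 1/(-25558) = -1/25558 ≈ -3.9127e-5)
1/(b - 18963) = 1/(-1/25558 - 18963) = 1/(-484656355/25558) = -25558/484656355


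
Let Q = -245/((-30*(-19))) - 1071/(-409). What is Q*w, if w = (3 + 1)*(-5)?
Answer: -1020530/23313 ≈ -43.775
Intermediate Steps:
w = -20 (w = 4*(-5) = -20)
Q = 102053/46626 (Q = -245/570 - 1071*(-1/409) = -245*1/570 + 1071/409 = -49/114 + 1071/409 = 102053/46626 ≈ 2.1888)
Q*w = (102053/46626)*(-20) = -1020530/23313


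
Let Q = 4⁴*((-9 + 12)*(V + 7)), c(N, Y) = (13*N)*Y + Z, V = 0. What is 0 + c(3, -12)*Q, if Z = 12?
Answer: -2451456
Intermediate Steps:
c(N, Y) = 12 + 13*N*Y (c(N, Y) = (13*N)*Y + 12 = 13*N*Y + 12 = 12 + 13*N*Y)
Q = 5376 (Q = 4⁴*((-9 + 12)*(0 + 7)) = 256*(3*7) = 256*21 = 5376)
0 + c(3, -12)*Q = 0 + (12 + 13*3*(-12))*5376 = 0 + (12 - 468)*5376 = 0 - 456*5376 = 0 - 2451456 = -2451456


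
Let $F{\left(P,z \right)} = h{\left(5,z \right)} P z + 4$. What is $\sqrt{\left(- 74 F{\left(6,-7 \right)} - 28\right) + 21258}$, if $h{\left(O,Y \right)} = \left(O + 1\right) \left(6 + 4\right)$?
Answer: $3 \sqrt{23046} \approx 455.43$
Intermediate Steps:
$h{\left(O,Y \right)} = 10 + 10 O$ ($h{\left(O,Y \right)} = \left(1 + O\right) 10 = 10 + 10 O$)
$F{\left(P,z \right)} = 4 + 60 P z$ ($F{\left(P,z \right)} = \left(10 + 10 \cdot 5\right) P z + 4 = \left(10 + 50\right) P z + 4 = 60 P z + 4 = 4 + 60 P z$)
$\sqrt{\left(- 74 F{\left(6,-7 \right)} - 28\right) + 21258} = \sqrt{\left(- 74 \left(4 + 60 \cdot 6 \left(-7\right)\right) - 28\right) + 21258} = \sqrt{\left(- 74 \left(4 - 2520\right) - 28\right) + 21258} = \sqrt{\left(\left(-74\right) \left(-2516\right) - 28\right) + 21258} = \sqrt{\left(186184 - 28\right) + 21258} = \sqrt{186156 + 21258} = \sqrt{207414} = 3 \sqrt{23046}$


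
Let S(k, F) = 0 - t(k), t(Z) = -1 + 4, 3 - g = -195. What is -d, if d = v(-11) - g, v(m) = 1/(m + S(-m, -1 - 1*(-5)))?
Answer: 2773/14 ≈ 198.07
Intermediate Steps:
g = 198 (g = 3 - 1*(-195) = 3 + 195 = 198)
t(Z) = 3
S(k, F) = -3 (S(k, F) = 0 - 1*3 = 0 - 3 = -3)
v(m) = 1/(-3 + m) (v(m) = 1/(m - 3) = 1/(-3 + m))
d = -2773/14 (d = 1/(-3 - 11) - 1*198 = 1/(-14) - 198 = -1/14 - 198 = -2773/14 ≈ -198.07)
-d = -1*(-2773/14) = 2773/14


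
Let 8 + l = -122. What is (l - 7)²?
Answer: 18769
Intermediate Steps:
l = -130 (l = -8 - 122 = -130)
(l - 7)² = (-130 - 7)² = (-137)² = 18769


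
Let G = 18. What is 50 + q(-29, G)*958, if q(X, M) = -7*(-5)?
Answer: 33580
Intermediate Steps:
q(X, M) = 35
50 + q(-29, G)*958 = 50 + 35*958 = 50 + 33530 = 33580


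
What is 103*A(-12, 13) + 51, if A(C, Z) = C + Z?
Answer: 154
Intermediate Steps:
103*A(-12, 13) + 51 = 103*(-12 + 13) + 51 = 103*1 + 51 = 103 + 51 = 154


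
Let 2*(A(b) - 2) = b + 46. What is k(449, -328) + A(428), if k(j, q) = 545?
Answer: 784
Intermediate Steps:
A(b) = 25 + b/2 (A(b) = 2 + (b + 46)/2 = 2 + (46 + b)/2 = 2 + (23 + b/2) = 25 + b/2)
k(449, -328) + A(428) = 545 + (25 + (½)*428) = 545 + (25 + 214) = 545 + 239 = 784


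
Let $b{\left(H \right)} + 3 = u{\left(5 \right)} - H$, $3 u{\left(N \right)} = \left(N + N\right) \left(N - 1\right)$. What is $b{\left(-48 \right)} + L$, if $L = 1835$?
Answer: $\frac{5680}{3} \approx 1893.3$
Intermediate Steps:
$u{\left(N \right)} = \frac{2 N \left(-1 + N\right)}{3}$ ($u{\left(N \right)} = \frac{\left(N + N\right) \left(N - 1\right)}{3} = \frac{2 N \left(-1 + N\right)}{3}$)
$b{\left(H \right)} = \frac{31}{3} - H$ ($b{\left(H \right)} = -3 - \left(H - \frac{10 \left(-1 + 5\right)}{3}\right) = -3 - \left(- \frac{40}{3} + H\right) = \frac{31}{3} - H$)
$b{\left(-48 \right)} + L = \left(\frac{31}{3} - -48\right) + 1835 = \left(\frac{31}{3} + 48\right) + 1835 = \frac{175}{3} + 1835 = \frac{5680}{3}$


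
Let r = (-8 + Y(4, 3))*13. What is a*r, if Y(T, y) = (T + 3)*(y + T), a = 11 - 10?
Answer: 533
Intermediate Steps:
a = 1
Y(T, y) = (3 + T)*(T + y)
r = 533 (r = (-8 + (4² + 3*4 + 3*3 + 4*3))*13 = (-8 + (16 + 12 + 9 + 12))*13 = (-8 + 49)*13 = 41*13 = 533)
a*r = 1*533 = 533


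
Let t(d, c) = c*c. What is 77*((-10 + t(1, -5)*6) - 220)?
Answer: -6160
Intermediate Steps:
t(d, c) = c²
77*((-10 + t(1, -5)*6) - 220) = 77*((-10 + (-5)²*6) - 220) = 77*((-10 + 25*6) - 220) = 77*((-10 + 150) - 220) = 77*(140 - 220) = 77*(-80) = -6160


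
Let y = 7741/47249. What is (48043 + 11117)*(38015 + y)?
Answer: 106261918640160/47249 ≈ 2.2490e+9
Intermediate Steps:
y = 7741/47249 (y = 7741*(1/47249) = 7741/47249 ≈ 0.16383)
(48043 + 11117)*(38015 + y) = (48043 + 11117)*(38015 + 7741/47249) = 59160*(1796178476/47249) = 106261918640160/47249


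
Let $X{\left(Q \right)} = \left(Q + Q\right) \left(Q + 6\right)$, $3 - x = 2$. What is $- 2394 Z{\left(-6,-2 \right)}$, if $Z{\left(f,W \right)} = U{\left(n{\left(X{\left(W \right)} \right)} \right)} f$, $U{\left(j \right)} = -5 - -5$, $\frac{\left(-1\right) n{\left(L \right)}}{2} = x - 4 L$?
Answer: $0$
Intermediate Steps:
$x = 1$ ($x = 3 - 2 = 1$)
$X{\left(Q \right)} = 2 Q \left(6 + Q\right)$
$n{\left(L \right)} = -2 + 8 L$ ($n{\left(L \right)} = - 2 \left(1 - 4 L\right) = -2 + 8 L$)
$U{\left(j \right)} = 0$ ($U{\left(j \right)} = -5 + 5 = 0$)
$Z{\left(f,W \right)} = 0$ ($Z{\left(f,W \right)} = 0 f = 0$)
$- 2394 Z{\left(-6,-2 \right)} = \left(-2394\right) 0 = 0$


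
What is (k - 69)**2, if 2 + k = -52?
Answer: 15129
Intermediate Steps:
k = -54 (k = -2 - 52 = -54)
(k - 69)**2 = (-54 - 69)**2 = (-123)**2 = 15129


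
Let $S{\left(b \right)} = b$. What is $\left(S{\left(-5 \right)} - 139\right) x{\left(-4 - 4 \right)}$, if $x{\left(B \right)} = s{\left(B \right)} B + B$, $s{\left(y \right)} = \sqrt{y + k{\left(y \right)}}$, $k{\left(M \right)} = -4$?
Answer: $1152 + 2304 i \sqrt{3} \approx 1152.0 + 3990.6 i$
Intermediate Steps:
$s{\left(y \right)} = \sqrt{-4 + y}$ ($s{\left(y \right)} = \sqrt{y - 4} = \sqrt{-4 + y}$)
$x{\left(B \right)} = B + B \sqrt{-4 + B}$ ($x{\left(B \right)} = \sqrt{-4 + B} B + B = B \sqrt{-4 + B} + B = B + B \sqrt{-4 + B}$)
$\left(S{\left(-5 \right)} - 139\right) x{\left(-4 - 4 \right)} = \left(-5 - 139\right) \left(-4 - 4\right) \left(1 + \sqrt{-4 - 8}\right) = - 144 \left(- 8 \left(1 + \sqrt{-4 - 8}\right)\right) = - 144 \left(- 8 \left(1 + \sqrt{-12}\right)\right) = - 144 \left(- 8 \left(1 + 2 i \sqrt{3}\right)\right) = - 144 \left(-8 - 16 i \sqrt{3}\right) = 1152 + 2304 i \sqrt{3}$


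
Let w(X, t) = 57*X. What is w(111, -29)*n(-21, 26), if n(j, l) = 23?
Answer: 145521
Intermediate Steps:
w(111, -29)*n(-21, 26) = (57*111)*23 = 6327*23 = 145521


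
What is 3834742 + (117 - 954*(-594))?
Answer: 4401535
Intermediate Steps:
3834742 + (117 - 954*(-594)) = 3834742 + (117 + 566676) = 3834742 + 566793 = 4401535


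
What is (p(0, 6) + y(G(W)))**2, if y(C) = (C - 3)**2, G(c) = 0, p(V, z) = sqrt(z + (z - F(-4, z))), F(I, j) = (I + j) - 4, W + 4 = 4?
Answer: (9 + sqrt(14))**2 ≈ 162.35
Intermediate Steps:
W = 0 (W = -4 + 4 = 0)
F(I, j) = -4 + I + j
p(V, z) = sqrt(8 + z) (p(V, z) = sqrt(z + (z - (-4 - 4 + z))) = sqrt(z + (z - (-8 + z))) = sqrt(z + (z + (8 - z))) = sqrt(z + 8) = sqrt(8 + z))
y(C) = (-3 + C)**2
(p(0, 6) + y(G(W)))**2 = (sqrt(8 + 6) + (-3 + 0)**2)**2 = (sqrt(14) + (-3)**2)**2 = (sqrt(14) + 9)**2 = (9 + sqrt(14))**2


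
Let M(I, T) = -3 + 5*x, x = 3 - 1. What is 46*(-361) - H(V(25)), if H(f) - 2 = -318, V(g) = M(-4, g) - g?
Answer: -16290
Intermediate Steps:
x = 2
M(I, T) = 7 (M(I, T) = -3 + 5*2 = -3 + 10 = 7)
V(g) = 7 - g
H(f) = -316 (H(f) = 2 - 318 = -316)
46*(-361) - H(V(25)) = 46*(-361) - 1*(-316) = -16606 + 316 = -16290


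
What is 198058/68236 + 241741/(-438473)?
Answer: 5024831897/2137117402 ≈ 2.3512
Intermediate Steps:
198058/68236 + 241741/(-438473) = 198058*(1/68236) + 241741*(-1/438473) = 14147/4874 - 241741/438473 = 5024831897/2137117402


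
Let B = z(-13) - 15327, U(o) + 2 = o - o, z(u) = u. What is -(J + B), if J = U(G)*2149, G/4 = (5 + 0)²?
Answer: 19638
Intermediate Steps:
G = 100 (G = 4*(5 + 0)² = 4*5² = 4*25 = 100)
U(o) = -2 (U(o) = -2 + (o - o) = -2 + 0 = -2)
B = -15340 (B = -13 - 15327 = -15340)
J = -4298 (J = -2*2149 = -4298)
-(J + B) = -(-4298 - 15340) = -1*(-19638) = 19638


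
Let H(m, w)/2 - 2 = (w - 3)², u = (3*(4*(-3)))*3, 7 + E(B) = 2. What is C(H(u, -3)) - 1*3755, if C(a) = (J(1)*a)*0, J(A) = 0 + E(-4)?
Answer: -3755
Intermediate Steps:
E(B) = -5 (E(B) = -7 + 2 = -5)
u = -108 (u = (3*(-12))*3 = -36*3 = -108)
J(A) = -5 (J(A) = 0 - 5 = -5)
H(m, w) = 4 + 2*(-3 + w)² (H(m, w) = 4 + 2*(w - 3)² = 4 + 2*(-3 + w)²)
C(a) = 0 (C(a) = -5*a*0 = 0)
C(H(u, -3)) - 1*3755 = 0 - 1*3755 = 0 - 3755 = -3755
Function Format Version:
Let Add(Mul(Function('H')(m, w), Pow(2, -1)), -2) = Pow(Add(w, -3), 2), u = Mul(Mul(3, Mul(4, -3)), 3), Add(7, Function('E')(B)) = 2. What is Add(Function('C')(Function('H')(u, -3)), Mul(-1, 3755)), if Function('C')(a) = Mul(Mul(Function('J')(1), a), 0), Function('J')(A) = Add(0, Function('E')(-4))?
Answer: -3755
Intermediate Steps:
Function('E')(B) = -5 (Function('E')(B) = Add(-7, 2) = -5)
u = -108 (u = Mul(Mul(3, -12), 3) = Mul(-36, 3) = -108)
Function('J')(A) = -5 (Function('J')(A) = Add(0, -5) = -5)
Function('H')(m, w) = Add(4, Mul(2, Pow(Add(-3, w), 2))) (Function('H')(m, w) = Add(4, Mul(2, Pow(Add(w, -3), 2))) = Add(4, Mul(2, Pow(Add(-3, w), 2))))
Function('C')(a) = 0 (Function('C')(a) = Mul(Mul(-5, a), 0) = 0)
Add(Function('C')(Function('H')(u, -3)), Mul(-1, 3755)) = Add(0, Mul(-1, 3755)) = Add(0, -3755) = -3755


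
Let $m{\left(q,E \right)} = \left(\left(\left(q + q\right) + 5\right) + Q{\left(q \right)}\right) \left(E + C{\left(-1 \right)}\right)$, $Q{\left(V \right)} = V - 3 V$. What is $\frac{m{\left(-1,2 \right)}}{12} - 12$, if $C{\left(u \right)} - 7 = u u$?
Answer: $- \frac{47}{6} \approx -7.8333$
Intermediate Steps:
$Q{\left(V \right)} = - 2 V$
$C{\left(u \right)} = 7 + u^{2}$ ($C{\left(u \right)} = 7 + u u = 7 + u^{2}$)
$m{\left(q,E \right)} = 40 + 5 E$ ($m{\left(q,E \right)} = \left(\left(\left(q + q\right) + 5\right) - 2 q\right) \left(E + \left(7 + \left(-1\right)^{2}\right)\right) = \left(\left(2 q + 5\right) - 2 q\right) \left(E + \left(7 + 1\right)\right) = \left(\left(5 + 2 q\right) - 2 q\right) \left(E + 8\right) = 5 \left(8 + E\right) = 40 + 5 E$)
$\frac{m{\left(-1,2 \right)}}{12} - 12 = \frac{40 + 5 \cdot 2}{12} - 12 = \frac{40 + 10}{12} - 12 = \frac{1}{12} \cdot 50 - 12 = \frac{25}{6} - 12 = - \frac{47}{6}$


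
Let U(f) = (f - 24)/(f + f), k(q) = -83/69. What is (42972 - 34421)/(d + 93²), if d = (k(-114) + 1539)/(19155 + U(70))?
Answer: 791140546587/800214957373 ≈ 0.98866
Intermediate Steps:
k(q) = -83/69 (k(q) = -83*1/69 = -83/69)
U(f) = (-24 + f)/(2*f) (U(f) = (-24 + f)/((2*f)) = (-24 + f)*(1/(2*f)) = (-24 + f)/(2*f))
d = 7427560/92520237 (d = (-83/69 + 1539)/(19155 + (½)*(-24 + 70)/70) = 106108/(69*(19155 + (½)*(1/70)*46)) = 106108/(69*(19155 + 23/70)) = 106108/(69*(1340873/70)) = (106108/69)*(70/1340873) = 7427560/92520237 ≈ 0.080280)
(42972 - 34421)/(d + 93²) = (42972 - 34421)/(7427560/92520237 + 93²) = 8551/(7427560/92520237 + 8649) = 8551/(800214957373/92520237) = 8551*(92520237/800214957373) = 791140546587/800214957373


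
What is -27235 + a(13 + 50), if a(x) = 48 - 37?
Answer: -27224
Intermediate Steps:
a(x) = 11
-27235 + a(13 + 50) = -27235 + 11 = -27224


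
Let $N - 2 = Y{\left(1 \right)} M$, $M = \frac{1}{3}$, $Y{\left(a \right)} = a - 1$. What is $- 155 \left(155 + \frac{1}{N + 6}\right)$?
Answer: $- \frac{192355}{8} \approx -24044.0$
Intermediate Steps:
$Y{\left(a \right)} = -1 + a$
$M = \frac{1}{3} \approx 0.33333$
$N = 2$ ($N = 2 + \left(-1 + 1\right) \frac{1}{3} = 2 + 0 \cdot \frac{1}{3} = 2 + 0 = 2$)
$- 155 \left(155 + \frac{1}{N + 6}\right) = - 155 \left(155 + \frac{1}{2 + 6}\right) = - 155 \left(155 + \frac{1}{8}\right) = \left(-155\right) \frac{1241}{8} = - \frac{192355}{8}$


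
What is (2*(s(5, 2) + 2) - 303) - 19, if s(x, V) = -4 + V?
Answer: -322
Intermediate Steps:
(2*(s(5, 2) + 2) - 303) - 19 = (2*((-4 + 2) + 2) - 303) - 19 = (2*(-2 + 2) - 303) - 19 = (2*0 - 303) - 19 = (0 - 303) - 19 = -303 - 19 = -322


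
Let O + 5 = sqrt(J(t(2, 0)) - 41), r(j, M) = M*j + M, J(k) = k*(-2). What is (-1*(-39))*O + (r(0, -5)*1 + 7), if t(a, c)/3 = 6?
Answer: -193 + 39*I*sqrt(77) ≈ -193.0 + 342.22*I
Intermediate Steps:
t(a, c) = 18 (t(a, c) = 3*6 = 18)
J(k) = -2*k
r(j, M) = M + M*j
O = -5 + I*sqrt(77) (O = -5 + sqrt(-2*18 - 41) = -5 + sqrt(-36 - 41) = -5 + sqrt(-77) = -5 + I*sqrt(77) ≈ -5.0 + 8.775*I)
(-1*(-39))*O + (r(0, -5)*1 + 7) = (-1*(-39))*(-5 + I*sqrt(77)) + (-5*(1 + 0)*1 + 7) = 39*(-5 + I*sqrt(77)) + (-5*1*1 + 7) = (-195 + 39*I*sqrt(77)) + (-5*1 + 7) = (-195 + 39*I*sqrt(77)) + (-5 + 7) = (-195 + 39*I*sqrt(77)) + 2 = -193 + 39*I*sqrt(77)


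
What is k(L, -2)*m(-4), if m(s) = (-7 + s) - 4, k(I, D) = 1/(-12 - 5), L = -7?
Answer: 15/17 ≈ 0.88235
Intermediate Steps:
k(I, D) = -1/17 (k(I, D) = 1/(-17) = -1/17)
m(s) = -11 + s
k(L, -2)*m(-4) = -(-11 - 4)/17 = -1/17*(-15) = 15/17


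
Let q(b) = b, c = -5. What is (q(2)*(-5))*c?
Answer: 50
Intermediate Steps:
(q(2)*(-5))*c = (2*(-5))*(-5) = -10*(-5) = 50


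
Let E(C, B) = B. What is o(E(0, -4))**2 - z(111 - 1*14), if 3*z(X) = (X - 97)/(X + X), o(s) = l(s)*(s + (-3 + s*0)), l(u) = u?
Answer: 784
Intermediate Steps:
o(s) = s*(-3 + s) (o(s) = s*(s + (-3 + s*0)) = s*(s + (-3 + 0)) = s*(s - 3) = s*(-3 + s))
z(X) = (-97 + X)/(6*X) (z(X) = ((X - 97)/(X + X))/3 = ((-97 + X)/((2*X)))/3 = ((-97 + X)*(1/(2*X)))/3 = ((-97 + X)/(2*X))/3 = (-97 + X)/(6*X))
o(E(0, -4))**2 - z(111 - 1*14) = (-4*(-3 - 4))**2 - (-97 + (111 - 1*14))/(6*(111 - 1*14)) = (-4*(-7))**2 - (-97 + (111 - 14))/(6*(111 - 14)) = 28**2 - (-97 + 97)/(6*97) = 784 - 0/(6*97) = 784 - 1*0 = 784 + 0 = 784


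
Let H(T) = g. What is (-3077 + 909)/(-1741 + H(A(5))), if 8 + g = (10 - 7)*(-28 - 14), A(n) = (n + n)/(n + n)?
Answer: 2168/1875 ≈ 1.1563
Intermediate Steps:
A(n) = 1 (A(n) = (2*n)/((2*n)) = (2*n)*(1/(2*n)) = 1)
g = -134 (g = -8 + (10 - 7)*(-28 - 14) = -8 + 3*(-42) = -8 - 126 = -134)
H(T) = -134
(-3077 + 909)/(-1741 + H(A(5))) = (-3077 + 909)/(-1741 - 134) = -2168/(-1875) = -2168*(-1/1875) = 2168/1875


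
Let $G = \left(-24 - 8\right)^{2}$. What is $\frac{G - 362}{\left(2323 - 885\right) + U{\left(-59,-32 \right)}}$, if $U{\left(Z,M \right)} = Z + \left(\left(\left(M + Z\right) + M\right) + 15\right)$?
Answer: $\frac{662}{1271} \approx 0.52085$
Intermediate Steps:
$G = 1024$ ($G = \left(-32\right)^{2} = 1024$)
$U{\left(Z,M \right)} = 15 + 2 M + 2 Z$ ($U{\left(Z,M \right)} = Z + \left(\left(Z + 2 M\right) + 15\right) = Z + \left(15 + Z + 2 M\right) = 15 + 2 M + 2 Z$)
$\frac{G - 362}{\left(2323 - 885\right) + U{\left(-59,-32 \right)}} = \frac{1024 - 362}{\left(2323 - 885\right) + \left(15 + 2 \left(-32\right) + 2 \left(-59\right)\right)} = \frac{662}{\left(2323 - 885\right) - 167} = \frac{662}{1438 - 167} = \frac{662}{1271}$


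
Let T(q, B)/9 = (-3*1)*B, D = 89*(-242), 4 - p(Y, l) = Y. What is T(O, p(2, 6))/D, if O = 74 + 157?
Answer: 27/10769 ≈ 0.0025072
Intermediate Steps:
p(Y, l) = 4 - Y
O = 231
D = -21538
T(q, B) = -27*B (T(q, B) = 9*((-3*1)*B) = 9*(-3*B) = -27*B)
T(O, p(2, 6))/D = -27*(4 - 1*2)/(-21538) = -27*(4 - 2)*(-1/21538) = -27*2*(-1/21538) = -54*(-1/21538) = 27/10769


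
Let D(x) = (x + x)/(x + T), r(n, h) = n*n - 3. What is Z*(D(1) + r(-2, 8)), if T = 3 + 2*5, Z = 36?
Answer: 288/7 ≈ 41.143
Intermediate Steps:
r(n, h) = -3 + n**2 (r(n, h) = n**2 - 3 = -3 + n**2)
T = 13 (T = 3 + 10 = 13)
D(x) = 2*x/(13 + x) (D(x) = (x + x)/(x + 13) = (2*x)/(13 + x) = 2*x/(13 + x))
Z*(D(1) + r(-2, 8)) = 36*(2*1/(13 + 1) + (-3 + (-2)**2)) = 36*(2*1/14 + (-3 + 4)) = 36*(2*1*(1/14) + 1) = 36*(1/7 + 1) = 36*(8/7) = 288/7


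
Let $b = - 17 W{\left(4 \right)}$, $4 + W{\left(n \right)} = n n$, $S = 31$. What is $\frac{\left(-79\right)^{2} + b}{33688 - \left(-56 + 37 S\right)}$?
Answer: $\frac{6037}{32597} \approx 0.1852$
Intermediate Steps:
$W{\left(n \right)} = -4 + n^{2}$ ($W{\left(n \right)} = -4 + n n = -4 + n^{2}$)
$b = -204$ ($b = - 17 \left(-4 + 4^{2}\right) = - 17 \left(-4 + 16\right) = \left(-17\right) 12 = -204$)
$\frac{\left(-79\right)^{2} + b}{33688 - \left(-56 + 37 S\right)} = \frac{\left(-79\right)^{2} - 204}{33688 + \left(\left(-37\right) 31 + 56\right)} = \frac{6241 - 204}{33688 + \left(-1147 + 56\right)} = \frac{6037}{33688 - 1091} = \frac{6037}{32597}$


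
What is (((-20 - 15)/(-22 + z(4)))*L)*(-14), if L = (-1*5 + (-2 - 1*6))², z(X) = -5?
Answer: -82810/27 ≈ -3067.0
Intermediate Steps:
L = 169 (L = (-5 + (-2 - 6))² = (-5 - 8)² = (-13)² = 169)
(((-20 - 15)/(-22 + z(4)))*L)*(-14) = (((-20 - 15)/(-22 - 5))*169)*(-14) = (-35/(-27)*169)*(-14) = (-35*(-1/27)*169)*(-14) = ((35/27)*169)*(-14) = (5915/27)*(-14) = -82810/27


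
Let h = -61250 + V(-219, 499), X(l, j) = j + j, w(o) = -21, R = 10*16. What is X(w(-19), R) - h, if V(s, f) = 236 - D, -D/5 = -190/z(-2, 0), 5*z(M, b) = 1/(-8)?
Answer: 23334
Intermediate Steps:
R = 160
z(M, b) = -1/40 (z(M, b) = (⅕)/(-8) = (⅕)*(-⅛) = -1/40)
D = -38000 (D = -(-950)/(-1/40) = -(-950)*(-40) = -5*7600 = -38000)
X(l, j) = 2*j
V(s, f) = 38236 (V(s, f) = 236 - 1*(-38000) = 236 + 38000 = 38236)
h = -23014 (h = -61250 + 38236 = -23014)
X(w(-19), R) - h = 2*160 - 1*(-23014) = 320 + 23014 = 23334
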